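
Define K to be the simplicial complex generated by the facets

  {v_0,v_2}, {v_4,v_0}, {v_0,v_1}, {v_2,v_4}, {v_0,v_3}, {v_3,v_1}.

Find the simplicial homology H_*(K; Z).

H_0 = Z,  H_1 = Z^2.

Order the vertices as v_0 < v_1 < v_2 < v_3 < v_4. Listing each simplex with vertices in this order, K has dimension 1 with simplices:

  0-simplices (5): [v_0], [v_1], [v_2], [v_3], [v_4]
  1-simplices (6): [v_0,v_1], [v_0,v_2], [v_0,v_3], [v_0,v_4], [v_1,v_3], [v_2,v_4]

Hence C_0 ≅ Z^5, C_1 ≅ Z^6.

The boundary map ∂_1: C_1 → C_0 sends each edge [p,q] (with p < q) to q − p. For instance
  ∂[v_1,v_3] = [v_3] − [v_1].
As a 5×6 matrix over Z this has rank 4, with invariant factors (1,1,1,1).

From H_k ≅ ker(∂_k) / im(∂_{k+1}) we obtain:

  H_0: rank C_0 − rank ∂_1 = 5 − 4 = 1, and the invariant factors of ∂_1 are all 1, so H_0 = Z.
  H_1: rank ker ∂_1 − rank ∂_2 = (6 − 4) − 0 = 2, and there is no ∂_2, so H_1 = Z^2.

As a check, the Euler characteristic is 5 − 6 = -1, which agrees with 1 − 2 = -1.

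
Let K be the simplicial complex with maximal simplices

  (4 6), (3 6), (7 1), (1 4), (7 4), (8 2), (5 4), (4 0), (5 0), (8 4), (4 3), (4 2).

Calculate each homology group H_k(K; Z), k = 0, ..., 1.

Order the vertices as 0 < 1 < 2 < 3 < 4 < 5 < 6 < 7 < 8. Listing each simplex with vertices in this order, K has dimension 1 with simplices:

  0-simplices (9): [0], [1], [2], [3], [4], [5], [6], [7], [8]
  1-simplices (12): [0,4], [0,5], [1,4], [1,7], [2,4], [2,8], [3,4], [3,6], [4,5], [4,6], [4,7], [4,8]

Hence C_0 ≅ Z^9, C_1 ≅ Z^12.

Boundary ∂_1: C_1 → C_0 is given by ∂[p,q] = [q] − [p]. For instance
  ∂[0,4] = [4] − [0].
The resulting 9×12 matrix has rank 8, and its Smith normal form has invariant factors (1,1,1,1,1,1,1,1).

Computing H_k = (kernel of ∂_k) / (image of ∂_{k+1}):

  H_0: rank C_0 − rank ∂_1 = 9 − 8 = 1, and the invariant factors of ∂_1 are all 1, so H_0 ≅ Z.
  H_1: rank ker ∂_1 − rank ∂_2 = (12 − 8) − 0 = 4, and there is no ∂_2, so H_1 ≅ Z^4.

H_0 ≅ Z,  H_1 ≅ Z^4.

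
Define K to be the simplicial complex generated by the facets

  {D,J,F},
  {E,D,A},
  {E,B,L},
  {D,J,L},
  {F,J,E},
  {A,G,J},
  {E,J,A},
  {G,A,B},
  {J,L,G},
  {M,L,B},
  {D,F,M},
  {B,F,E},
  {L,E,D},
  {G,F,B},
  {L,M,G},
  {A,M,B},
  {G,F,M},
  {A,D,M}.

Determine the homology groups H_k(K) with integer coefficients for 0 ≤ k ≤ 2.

Order the vertices as A < B < D < E < F < G < J < L < M. Listing each simplex with vertices in this order, K has dimension 2 with simplices:

  0-simplices (9): A, B, D, E, F, G, J, L, M
  1-simplices (27): AB, AD, AE, AG, AJ, AM, BE, BF, BG, BL, BM, DE, DF, DJ, DL, DM, EF, EJ, EL, FG, FJ, FM, GJ, GL, GM, JL, LM
  2-simplices (18): ABG, ABM, ADE, ADM, AEJ, AGJ, BEF, BEL, BFG, BLM, DEL, DFJ, DFM, DJL, EFJ, FGM, GJL, GLM

giving chain groups C_0 ≅ Z^9, C_1 ≅ Z^27, C_2 ≅ Z^18.

∂_1: C_1 → C_0 sends each edge [p,q] (with p < q) to q − p. For instance
  ∂JL = L − J.
The resulting 9×27 matrix has rank 8, and its Smith normal form has invariant factors (1,1,1,1,1,1,1,1).

The boundary map ∂_2: C_2 → C_1 sends each 2-simplex [p,q,r] to [q,r] − [p,r] + [p,q]. For instance
  ∂ADE = DE − AE + AD,
  ∂DFJ = FJ − DJ + DF.
The 27×18 boundary matrix has rank 18 and Smith normal form diag(1,1,1,1,1,1,1,1,1,1,1,1,1,1,1,1,1,2).

Now H_k = ker ∂_k / im ∂_{k+1}, so:

  H_0: rank C_0 − rank ∂_1 = 9 − 8 = 1, and the invariant factors of ∂_1 are all 1, so H_0 ≅ Z.
  H_1: rank ker ∂_1 − rank ∂_2 = (27 − 8) − 18 = 1, and ∂_2 has invariant factor 2 > 1, so H_1 ≅ Z ⊕ Z/2Z.
  H_2: rank ker ∂_2 − rank ∂_3 = (18 − 18) − 0 = 0, and there is no ∂_3, so H_2 ≅ 0.

(K is a triangulation of the Klein bottle.)

H_0 = Z,  H_1 = Z ⊕ Z/2Z,  H_2 = 0.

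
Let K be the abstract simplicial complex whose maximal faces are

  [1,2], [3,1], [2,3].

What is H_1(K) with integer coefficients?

Order the vertices as 1 < 2 < 3. Listing each simplex with vertices in this order, K has dimension 1 with simplices:

  0-simplices (3): [1], [2], [3]
  1-simplices (3): [1,2], [1,3], [2,3]

Hence C_0 ≅ Z^3, C_1 ≅ Z^3.

The boundary map ∂_1: C_1 → C_0 maps an edge to its endpoints' difference, ∂[p,q] = q − p.
The resulting 3×3 matrix has rank 2, and its Smith normal form has invariant factors (1,1).

Computing H_k = (kernel of ∂_k) / (image of ∂_{k+1}):

  H_1: rank ker ∂_1 − rank ∂_2 = (3 − 2) − 0 = 1, and there is no ∂_2, so H_1 ≅ Z.

H_1 = Z.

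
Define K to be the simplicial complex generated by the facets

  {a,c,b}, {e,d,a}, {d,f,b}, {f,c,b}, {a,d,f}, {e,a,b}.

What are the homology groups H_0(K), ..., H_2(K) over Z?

H_0 ≅ Z,  H_1 ≅ Z,  H_2 = 0.

We work with the vertex ordering a < b < c < d < e < f. The simplices of K, each written with vertices in increasing order, are:

  0-simplices (6): a, b, c, d, e, f
  1-simplices (12): ab, ac, ad, ae, af, bc, bd, be, bf, cf, de, df
  2-simplices (6): abc, abe, ade, adf, bcf, bdf

giving chain groups C_0 ≅ Z^6, C_1 ≅ Z^12, C_2 ≅ Z^6.

∂_1: C_1 → C_0 maps an edge to its endpoints' difference, ∂[p,q] = q − p.
The 6×12 boundary matrix has rank 5 and Smith normal form diag(1,1,1,1,1).

The boundary map ∂_2: C_2 → C_1 maps a triangle to the signed sum of its edges. For instance
  ∂ade = de − ae + ad,
  ∂abe = be − ae + ab.
This gives a 12×6 integer matrix of rank 6; reducing to Smith normal form yields diagonal entries (1,1,1,1,1,1).

Now H_k = ker ∂_k / im ∂_{k+1}, so:

  H_0: rank C_0 − rank ∂_1 = 6 − 5 = 1, and the invariant factors of ∂_1 are all 1, so H_0 = Z.
  H_1: rank ker ∂_1 − rank ∂_2 = (12 − 5) − 6 = 1, and the invariant factors of ∂_2 are all 1, so H_1 = Z.
  H_2: rank ker ∂_2 − rank ∂_3 = (6 − 6) − 0 = 0, and there is no ∂_3, so H_2 = 0.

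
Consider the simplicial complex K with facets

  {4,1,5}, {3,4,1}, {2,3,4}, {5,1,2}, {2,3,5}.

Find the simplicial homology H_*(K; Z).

H_0 = Z,  H_1 = Z,  H_2 = 0.

Order the vertices as 1 < 2 < 3 < 4 < 5. Listing each simplex with vertices in this order, K has dimension 2 with simplices:

  0-simplices (5): [1], [2], [3], [4], [5]
  1-simplices (10): [1,2], [1,3], [1,4], [1,5], [2,3], [2,4], [2,5], [3,4], [3,5], [4,5]
  2-simplices (5): [1,2,5], [1,3,4], [1,4,5], [2,3,4], [2,3,5]

Hence C_0 ≅ Z^5, C_1 ≅ Z^10, C_2 ≅ Z^5.

∂_1: C_1 → C_0 maps an edge to its endpoints' difference, ∂[p,q] = q − p. For instance
  ∂[2,4] = [4] − [2].
The resulting 5×10 matrix has rank 4, and its Smith normal form has invariant factors (1,1,1,1).

The boundary map ∂_2: C_2 → C_1 sends each 2-simplex [p,q,r] to [q,r] − [p,r] + [p,q]. For instance
  ∂[2,3,5] = [3,5] − [2,5] + [2,3],
  ∂[1,2,5] = [2,5] − [1,5] + [1,2].
As a 10×5 matrix over Z this has rank 5, with invariant factors (1,1,1,1,1).

Reading off H_k = ker ∂_k / im ∂_{k+1}:

  H_0: rank C_0 − rank ∂_1 = 5 − 4 = 1, and the invariant factors of ∂_1 are all 1, so H_0 ≅ Z.
  H_1: rank ker ∂_1 − rank ∂_2 = (10 − 4) − 5 = 1, and the invariant factors of ∂_2 are all 1, so H_1 ≅ Z.
  H_2: rank ker ∂_2 − rank ∂_3 = (5 − 5) − 0 = 0, and there is no ∂_3, so H_2 ≅ 0.

As a check, the Euler characteristic is 5 − 10 + 5 = 0, which agrees with 1 − 1 + 0 = 0.
(K is a triangulation of the Möbius band.)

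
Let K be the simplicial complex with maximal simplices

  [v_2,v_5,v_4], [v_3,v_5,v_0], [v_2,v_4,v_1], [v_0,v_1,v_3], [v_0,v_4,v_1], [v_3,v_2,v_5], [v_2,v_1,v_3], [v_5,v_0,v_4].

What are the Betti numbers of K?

K has 6 vertices, 12 edges, 8 triangles.
rank ∂_0 = 0, rank ∂_1 = 5 ⇒ b_0 = 6 − 0 − 5 = 1; all invariant factors of ∂_1 are 1 so no torsion. So H_0 ≅ Z.
rank ∂_1 = 5, rank ∂_2 = 7 ⇒ b_1 = 12 − 5 − 7 = 0; all invariant factors of ∂_2 are 1 so no torsion. So H_1 ≅ 0.
rank ∂_2 = 7, rank ∂_3 = 0 ⇒ b_2 = 8 − 7 − 0 = 1. So H_2 ≅ Z.

b_0 = 1, b_1 = 0, b_2 = 1.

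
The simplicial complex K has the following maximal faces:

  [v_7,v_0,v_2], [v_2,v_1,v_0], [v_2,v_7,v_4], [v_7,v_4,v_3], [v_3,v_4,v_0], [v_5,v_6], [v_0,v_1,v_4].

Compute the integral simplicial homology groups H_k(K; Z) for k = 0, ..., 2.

H_0 = Z^2,  H_1 = Z,  H_2 = 0.

Take the total order v_0 < v_1 < v_2 < v_3 < v_4 < v_5 < v_6 < v_7 on the vertex set. Then K (dimension 2) consists of the simplices:

  0-simplices (8): [v_0], [v_1], [v_2], [v_3], [v_4], [v_5], [v_6], [v_7]
  1-simplices (13): [v_0,v_1], [v_0,v_2], [v_0,v_3], [v_0,v_4], [v_0,v_7], [v_1,v_2], [v_1,v_4], [v_2,v_4], [v_2,v_7], [v_3,v_4], [v_3,v_7], [v_4,v_7], [v_5,v_6]
  2-simplices (6): [v_0,v_1,v_2], [v_0,v_1,v_4], [v_0,v_2,v_7], [v_0,v_3,v_4], [v_2,v_4,v_7], [v_3,v_4,v_7]

so the chain groups are C_0 ≅ Z^8, C_1 ≅ Z^13, C_2 ≅ Z^6.

The boundary map ∂_1: C_1 → C_0 maps an edge to its endpoints' difference, ∂[p,q] = q − p. For instance
  ∂[v_1,v_2] = [v_2] − [v_1].
The resulting 8×13 matrix has rank 6, and its Smith normal form has invariant factors (1,1,1,1,1,1).

Boundary ∂_2: C_2 → C_1 sends each 2-simplex [p,q,r] to [q,r] − [p,r] + [p,q]. For instance
  ∂[v_3,v_4,v_7] = [v_4,v_7] − [v_3,v_7] + [v_3,v_4],
  ∂[v_0,v_3,v_4] = [v_3,v_4] − [v_0,v_4] + [v_0,v_3].
The resulting 13×6 matrix has rank 6, and its Smith normal form has invariant factors (1,1,1,1,1,1).

From H_k ≅ ker(∂_k) / im(∂_{k+1}) we obtain:

  H_0: rank C_0 − rank ∂_1 = 8 − 6 = 2, and the invariant factors of ∂_1 are all 1, so H_0 = Z^2.
  H_1: rank ker ∂_1 − rank ∂_2 = (13 − 6) − 6 = 1, and the invariant factors of ∂_2 are all 1, so H_1 = Z.
  H_2: rank ker ∂_2 − rank ∂_3 = (6 − 6) − 0 = 0, and there is no ∂_3, so H_2 = 0.

As a check, the Euler characteristic is 8 − 13 + 6 = 1, which agrees with 2 − 1 + 0 = 1.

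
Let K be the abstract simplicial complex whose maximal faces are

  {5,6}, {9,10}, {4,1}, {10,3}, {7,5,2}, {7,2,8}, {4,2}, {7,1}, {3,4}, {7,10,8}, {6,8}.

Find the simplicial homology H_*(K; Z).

K has 10 vertices, 15 edges, 3 triangles.
rank ∂_0 = 0, rank ∂_1 = 9 ⇒ b_0 = 10 − 0 − 9 = 1; all invariant factors of ∂_1 are 1 so no torsion. So H_0 ≅ Z.
rank ∂_1 = 9, rank ∂_2 = 3 ⇒ b_1 = 15 − 9 − 3 = 3; all invariant factors of ∂_2 are 1 so no torsion. So H_1 ≅ Z^3.
rank ∂_2 = 3, rank ∂_3 = 0 ⇒ b_2 = 3 − 3 − 0 = 0. So H_2 ≅ 0.

H_0 = Z,  H_1 = Z^3,  H_2 = 0.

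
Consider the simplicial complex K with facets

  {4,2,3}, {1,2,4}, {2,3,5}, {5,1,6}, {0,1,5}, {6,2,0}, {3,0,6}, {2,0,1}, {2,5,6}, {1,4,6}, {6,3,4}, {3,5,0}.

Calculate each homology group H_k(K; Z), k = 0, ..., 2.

We work with the vertex ordering 0 < 1 < 2 < 3 < 4 < 5 < 6. The simplices of K, each written with vertices in increasing order, are:

  0-simplices (7): [0], [1], [2], [3], [4], [5], [6]
  1-simplices (18): [0,1], [0,2], [0,3], [0,5], [0,6], [1,2], [1,4], [1,5], [1,6], [2,3], [2,4], [2,5], [2,6], [3,4], [3,5], [3,6], [4,6], [5,6]
  2-simplices (12): [0,1,2], [0,1,5], [0,2,6], [0,3,5], [0,3,6], [1,2,4], [1,4,6], [1,5,6], [2,3,4], [2,3,5], [2,5,6], [3,4,6]

Hence C_0 ≅ Z^7, C_1 ≅ Z^18, C_2 ≅ Z^12.

Boundary ∂_1: C_1 → C_0 maps an edge to its endpoints' difference, ∂[p,q] = q − p. For instance
  ∂[3,6] = [6] − [3].
This gives a 7×18 integer matrix of rank 6; reducing to Smith normal form yields diagonal entries (1,1,1,1,1,1).

∂_2: C_2 → C_1 sends each 2-simplex [p,q,r] to [q,r] − [p,r] + [p,q]. For instance
  ∂[0,2,6] = [2,6] − [0,6] + [0,2],
  ∂[1,5,6] = [5,6] − [1,6] + [1,5].
The resulting 18×12 matrix has rank 12, and its Smith normal form has invariant factors (1,1,1,1,1,1,1,1,1,1,1,2).

Computing H_k = (kernel of ∂_k) / (image of ∂_{k+1}):

  H_0: rank C_0 − rank ∂_1 = 7 − 6 = 1, and the invariant factors of ∂_1 are all 1, so H_0 = Z.
  H_1: rank ker ∂_1 − rank ∂_2 = (18 − 6) − 12 = 0, and ∂_2 has invariant factor 2 > 1, so H_1 = Z/2.
  H_2: rank ker ∂_2 − rank ∂_3 = (12 − 12) − 0 = 0, and there is no ∂_3, so H_2 = 0.

H_0 = Z,  H_1 = Z/2,  H_2 = 0.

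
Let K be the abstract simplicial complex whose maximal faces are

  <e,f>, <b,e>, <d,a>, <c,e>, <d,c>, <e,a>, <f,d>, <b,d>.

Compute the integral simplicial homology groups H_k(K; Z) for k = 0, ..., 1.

We work with the vertex ordering a < b < c < d < e < f. The simplices of K, each written with vertices in increasing order, are:

  0-simplices (6): a, b, c, d, e, f
  1-simplices (8): ad, ae, bd, be, cd, ce, df, ef

giving chain groups C_0 ≅ Z^6, C_1 ≅ Z^8.

Boundary ∂_1: C_1 → C_0 is given by ∂[p,q] = [q] − [p].
The 6×8 boundary matrix has rank 5 and Smith normal form diag(1,1,1,1,1).

From H_k ≅ ker(∂_k) / im(∂_{k+1}) we obtain:

  H_0: rank C_0 − rank ∂_1 = 6 − 5 = 1, and the invariant factors of ∂_1 are all 1, so H_0 ≅ Z.
  H_1: rank ker ∂_1 − rank ∂_2 = (8 − 5) − 0 = 3, and there is no ∂_2, so H_1 ≅ Z^3.

H_0 = Z,  H_1 = Z^3.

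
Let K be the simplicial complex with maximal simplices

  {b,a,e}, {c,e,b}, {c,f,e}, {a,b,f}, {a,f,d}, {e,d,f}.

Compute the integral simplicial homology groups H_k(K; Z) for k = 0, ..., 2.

Order the vertices as a < b < c < d < e < f. Listing each simplex with vertices in this order, K has dimension 2 with simplices:

  0-simplices (6): a, b, c, d, e, f
  1-simplices (12): ab, ad, ae, af, bc, be, bf, ce, cf, de, df, ef
  2-simplices (6): abe, abf, adf, bce, cef, def

Hence C_0 ≅ Z^6, C_1 ≅ Z^12, C_2 ≅ Z^6.

∂_1: C_1 → C_0 is given by ∂[p,q] = [q] − [p].
The resulting 6×12 matrix has rank 5, and its Smith normal form has invariant factors (1,1,1,1,1).

The boundary map ∂_2: C_2 → C_1 maps a triangle to the signed sum of its edges. For instance
  ∂abe = be − ae + ab,
  ∂cef = ef − cf + ce.
This gives a 12×6 integer matrix of rank 6; reducing to Smith normal form yields diagonal entries (1,1,1,1,1,1).

Computing H_k = (kernel of ∂_k) / (image of ∂_{k+1}):

  H_0: rank C_0 − rank ∂_1 = 6 − 5 = 1, and the invariant factors of ∂_1 are all 1, so H_0 = Z.
  H_1: rank ker ∂_1 − rank ∂_2 = (12 − 5) − 6 = 1, and the invariant factors of ∂_2 are all 1, so H_1 = Z.
  H_2: rank ker ∂_2 − rank ∂_3 = (6 − 6) − 0 = 0, and there is no ∂_3, so H_2 = 0.

H_0 = Z,  H_1 = Z,  H_2 = 0.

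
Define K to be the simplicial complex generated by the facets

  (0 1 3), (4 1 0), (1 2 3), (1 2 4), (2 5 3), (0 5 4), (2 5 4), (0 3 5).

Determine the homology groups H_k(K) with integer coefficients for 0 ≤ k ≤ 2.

H_0 ≅ Z,  H_1 = 0,  H_2 ≅ Z.

Take the total order 0 < 1 < 2 < 3 < 4 < 5 on the vertex set. Then K (dimension 2) consists of the simplices:

  0-simplices (6): [0], [1], [2], [3], [4], [5]
  1-simplices (12): [0,1], [0,3], [0,4], [0,5], [1,2], [1,3], [1,4], [2,3], [2,4], [2,5], [3,5], [4,5]
  2-simplices (8): [0,1,3], [0,1,4], [0,3,5], [0,4,5], [1,2,3], [1,2,4], [2,3,5], [2,4,5]

so the chain groups are C_0 ≅ Z^6, C_1 ≅ Z^12, C_2 ≅ Z^8.

∂_1: C_1 → C_0 maps an edge to its endpoints' difference, ∂[p,q] = q − p.
As a 6×12 matrix over Z this has rank 5, with invariant factors (1,1,1,1,1).

Boundary ∂_2: C_2 → C_1 sends each 2-simplex [p,q,r] to [q,r] − [p,r] + [p,q]. For instance
  ∂[2,4,5] = [4,5] − [2,5] + [2,4],
  ∂[0,1,4] = [1,4] − [0,4] + [0,1].
The resulting 12×8 matrix has rank 7, and its Smith normal form has invariant factors (1,1,1,1,1,1,1).

From H_k ≅ ker(∂_k) / im(∂_{k+1}) we obtain:

  H_0: rank C_0 − rank ∂_1 = 6 − 5 = 1, and the invariant factors of ∂_1 are all 1, so H_0 = Z.
  H_1: rank ker ∂_1 − rank ∂_2 = (12 − 5) − 7 = 0, and the invariant factors of ∂_2 are all 1, so H_1 = 0.
  H_2: rank ker ∂_2 − rank ∂_3 = (8 − 7) − 0 = 1, and there is no ∂_3, so H_2 = Z.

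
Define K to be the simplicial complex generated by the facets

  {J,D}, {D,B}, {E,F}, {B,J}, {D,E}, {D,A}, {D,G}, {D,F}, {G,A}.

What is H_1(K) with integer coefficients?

We work with the vertex ordering A < B < D < E < F < G < J. The simplices of K, each written with vertices in increasing order, are:

  0-simplices (7): A, B, D, E, F, G, J
  1-simplices (9): AD, AG, BD, BJ, DE, DF, DG, DJ, EF

giving chain groups C_0 ≅ Z^7, C_1 ≅ Z^9.

∂_1: C_1 → C_0 maps an edge to its endpoints' difference, ∂[p,q] = q − p. For instance
  ∂AG = G − A.
The 7×9 boundary matrix has rank 6 and Smith normal form diag(1,1,1,1,1,1).

Now H_k = ker ∂_k / im ∂_{k+1}, so:

  H_1: rank ker ∂_1 − rank ∂_2 = (9 − 6) − 0 = 3, and there is no ∂_2, so H_1 ≅ Z^3.

H_1 = Z^3.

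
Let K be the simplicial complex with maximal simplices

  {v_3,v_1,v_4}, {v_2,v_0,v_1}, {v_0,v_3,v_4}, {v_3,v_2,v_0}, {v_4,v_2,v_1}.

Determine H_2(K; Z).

H_2 = 0.

K has 5 vertices, 10 edges, 5 triangles.
rank ∂_2 = 5, rank ∂_3 = 0 ⇒ b_2 = 5 − 5 − 0 = 0. So H_2 = 0.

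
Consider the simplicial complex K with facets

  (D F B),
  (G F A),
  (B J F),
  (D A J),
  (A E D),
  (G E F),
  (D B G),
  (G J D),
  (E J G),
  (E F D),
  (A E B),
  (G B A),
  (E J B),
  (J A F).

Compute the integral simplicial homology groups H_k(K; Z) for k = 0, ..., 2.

H_0 = Z,  H_1 = Z^2,  H_2 = Z.

Order the vertices as A < B < D < E < F < G < J. Listing each simplex with vertices in this order, K has dimension 2 with simplices:

  0-simplices (7): A, B, D, E, F, G, J
  1-simplices (21): AB, AD, AE, AF, AG, AJ, BD, BE, BF, BG, BJ, DE, DF, DG, DJ, EF, EG, EJ, FG, FJ, GJ
  2-simplices (14): ABE, ABG, ADE, ADJ, AFG, AFJ, BDF, BDG, BEJ, BFJ, DEF, DGJ, EFG, EGJ

so the chain groups are C_0 ≅ Z^7, C_1 ≅ Z^21, C_2 ≅ Z^14.

∂_1: C_1 → C_0 maps an edge to its endpoints' difference, ∂[p,q] = q − p. For instance
  ∂AF = F − A.
The 7×21 boundary matrix has rank 6 and Smith normal form diag(1,1,1,1,1,1).

∂_2: C_2 → C_1 sends each 2-simplex [p,q,r] to [q,r] − [p,r] + [p,q]. For instance
  ∂BFJ = FJ − BJ + BF,
  ∂ABG = BG − AG + AB.
The resulting 21×14 matrix has rank 13, and its Smith normal form has invariant factors (1,1,1,1,1,1,1,1,1,1,1,1,1).

Computing H_k = (kernel of ∂_k) / (image of ∂_{k+1}):

  H_0: rank C_0 − rank ∂_1 = 7 − 6 = 1, and the invariant factors of ∂_1 are all 1, so H_0 ≅ Z.
  H_1: rank ker ∂_1 − rank ∂_2 = (21 − 6) − 13 = 2, and the invariant factors of ∂_2 are all 1, so H_1 ≅ Z^2.
  H_2: rank ker ∂_2 − rank ∂_3 = (14 − 13) − 0 = 1, and there is no ∂_3, so H_2 ≅ Z.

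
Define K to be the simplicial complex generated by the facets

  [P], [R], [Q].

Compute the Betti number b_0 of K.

We work with the vertex ordering P < Q < R. The simplices of K, each written with vertices in increasing order, are:

  0-simplices (3): P, Q, R

giving chain groups C_0 ≅ Z^3.

Computing H_k = (kernel of ∂_k) / (image of ∂_{k+1}):

  H_0: rank C_0 − rank ∂_1 = 3 − 0 = 3, and there is no ∂_1, so H_0 ≅ Z^3.

(K is a triangulation of a set of 3 points.)

Hence the Betti numbers are b_0 = 3.

b_0 = 3.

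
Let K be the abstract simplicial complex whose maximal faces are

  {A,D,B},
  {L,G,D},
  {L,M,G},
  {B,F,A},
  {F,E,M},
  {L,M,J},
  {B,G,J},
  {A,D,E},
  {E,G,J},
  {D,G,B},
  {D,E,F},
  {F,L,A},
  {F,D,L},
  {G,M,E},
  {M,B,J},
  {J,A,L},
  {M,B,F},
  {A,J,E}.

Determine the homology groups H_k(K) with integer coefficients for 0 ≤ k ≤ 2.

H_0 = Z,  H_1 = Z ⊕ Z/2,  H_2 = 0.

Fix the vertex order A < B < D < E < F < G < J < L < M and write every simplex with vertices in increasing order. Then dim K = 2 and the simplices of K are:

  0-simplices (9): A, B, D, E, F, G, J, L, M
  1-simplices (27): AB, AD, AE, AF, AJ, AL, BD, BF, BG, BJ, BM, DE, DF, DG, DL, EF, EG, EJ, EM, FL, FM, GJ, GL, GM, JL, JM, LM
  2-simplices (18): ABD, ABF, ADE, AEJ, AFL, AJL, BDG, BFM, BGJ, BJM, DEF, DFL, DGL, EFM, EGJ, EGM, GLM, JLM

so the chain groups are C_0 ≅ Z^9, C_1 ≅ Z^27, C_2 ≅ Z^18.

The boundary map ∂_1: C_1 → C_0 sends each edge [p,q] (with p < q) to q − p.
This gives a 9×27 integer matrix of rank 8; reducing to Smith normal form yields diagonal entries (1,1,1,1,1,1,1,1).

The boundary map ∂_2: C_2 → C_1 sends each 2-simplex [p,q,r] to [q,r] − [p,r] + [p,q]. For instance
  ∂ABF = BF − AF + AB,
  ∂BDG = DG − BG + BD.
The 27×18 boundary matrix has rank 18 and Smith normal form diag(1,1,1,1,1,1,1,1,1,1,1,1,1,1,1,1,1,2).

Reading off H_k = ker ∂_k / im ∂_{k+1}:

  H_0: rank C_0 − rank ∂_1 = 9 − 8 = 1, and the invariant factors of ∂_1 are all 1, so H_0 = Z.
  H_1: rank ker ∂_1 − rank ∂_2 = (27 − 8) − 18 = 1, and ∂_2 has invariant factor 2 > 1, so H_1 = Z ⊕ Z/2.
  H_2: rank ker ∂_2 − rank ∂_3 = (18 − 18) − 0 = 0, and there is no ∂_3, so H_2 = 0.

(K is a triangulation of the Klein bottle.)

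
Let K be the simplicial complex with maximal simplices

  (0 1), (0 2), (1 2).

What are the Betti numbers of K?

b_0 = 1, b_1 = 1.

Take the total order 0 < 1 < 2 on the vertex set. Then K (dimension 1) consists of the simplices:

  0-simplices (3): [0], [1], [2]
  1-simplices (3): [0,1], [0,2], [1,2]

so the chain groups are C_0 ≅ Z^3, C_1 ≅ Z^3.

∂_1: C_1 → C_0 sends each edge [p,q] (with p < q) to q − p.
As a 3×3 matrix over Z this has rank 2, with invariant factors (1,1).

Reading off H_k = ker ∂_k / im ∂_{k+1}:

  H_0: rank C_0 − rank ∂_1 = 3 − 2 = 1, and the invariant factors of ∂_1 are all 1, so H_0 = Z.
  H_1: rank ker ∂_1 − rank ∂_2 = (3 − 2) − 0 = 1, and there is no ∂_2, so H_1 = Z.

Hence the Betti numbers are b_0 = 1, b_1 = 1.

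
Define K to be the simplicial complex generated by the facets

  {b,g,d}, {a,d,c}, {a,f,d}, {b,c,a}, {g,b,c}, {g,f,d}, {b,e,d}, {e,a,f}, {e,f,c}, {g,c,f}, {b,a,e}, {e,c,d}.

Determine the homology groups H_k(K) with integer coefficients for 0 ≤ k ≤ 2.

Fix the vertex order a < b < c < d < e < f < g and write every simplex with vertices in increasing order. Then dim K = 2 and the simplices of K are:

  0-simplices (7): a, b, c, d, e, f, g
  1-simplices (18): ab, ac, ad, ae, af, bc, bd, be, bg, cd, ce, cf, cg, de, df, dg, ef, fg
  2-simplices (12): abc, abe, acd, adf, aef, bcg, bde, bdg, cde, cef, cfg, dfg

so the chain groups are C_0 ≅ Z^7, C_1 ≅ Z^18, C_2 ≅ Z^12.

The boundary map ∂_1: C_1 → C_0 maps an edge to its endpoints' difference, ∂[p,q] = q − p. For instance
  ∂cg = g − c.
The 7×18 boundary matrix has rank 6 and Smith normal form diag(1,1,1,1,1,1).

Boundary ∂_2: C_2 → C_1 sends each 2-simplex [p,q,r] to [q,r] − [p,r] + [p,q]. For instance
  ∂aef = ef − af + ae,
  ∂bdg = dg − bg + bd.
The 18×12 boundary matrix has rank 12 and Smith normal form diag(1,1,1,1,1,1,1,1,1,1,1,2).

From H_k ≅ ker(∂_k) / im(∂_{k+1}) we obtain:

  H_0: rank C_0 − rank ∂_1 = 7 − 6 = 1, and the invariant factors of ∂_1 are all 1, so H_0 ≅ Z.
  H_1: rank ker ∂_1 − rank ∂_2 = (18 − 6) − 12 = 0, and ∂_2 has invariant factor 2 > 1, so H_1 ≅ Z/2.
  H_2: rank ker ∂_2 − rank ∂_3 = (12 − 12) − 0 = 0, and there is no ∂_3, so H_2 ≅ 0.

H_0 ≅ Z,  H_1 ≅ Z/2,  H_2 = 0.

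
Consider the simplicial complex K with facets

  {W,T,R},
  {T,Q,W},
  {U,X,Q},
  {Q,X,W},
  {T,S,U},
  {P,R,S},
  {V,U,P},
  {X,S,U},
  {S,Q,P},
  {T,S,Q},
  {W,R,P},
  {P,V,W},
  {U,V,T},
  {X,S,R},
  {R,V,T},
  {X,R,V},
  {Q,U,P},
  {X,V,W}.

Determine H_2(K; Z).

Take the total order P < Q < R < S < T < U < V < W < X on the vertex set. Then K (dimension 2) consists of the simplices:

  0-simplices (9): P, Q, R, S, T, U, V, W, X
  1-simplices (27): PQ, PR, PS, PU, PV, PW, QS, QT, QU, QW, QX, RS, RT, RV, RW, RX, ST, SU, SX, TU, TV, TW, UV, UX, VW, VX, WX
  2-simplices (18): PQS, PQU, PRS, PRW, PUV, PVW, QST, QTW, QUX, QWX, RSX, RTV, RTW, RVX, STU, SUX, TUV, VWX

Hence C_0 ≅ Z^9, C_1 ≅ Z^27, C_2 ≅ Z^18.

∂_1: C_1 → C_0 maps an edge to its endpoints' difference, ∂[p,q] = q − p. For instance
  ∂PW = W − P.
The resulting 9×27 matrix has rank 8, and its Smith normal form has invariant factors (1,1,1,1,1,1,1,1).

The boundary map ∂_2: C_2 → C_1 sends each 2-simplex [p,q,r] to [q,r] − [p,r] + [p,q]. For instance
  ∂PQS = QS − PS + PQ,
  ∂PRS = RS − PS + PR.
The 27×18 boundary matrix has rank 18 and Smith normal form diag(1,1,1,1,1,1,1,1,1,1,1,1,1,1,1,1,1,2).

Now H_k = ker ∂_k / im ∂_{k+1}, so:

  H_2: rank ker ∂_2 − rank ∂_3 = (18 − 18) − 0 = 0, and there is no ∂_3, so H_2 ≅ 0.

H_2 ≅ 0.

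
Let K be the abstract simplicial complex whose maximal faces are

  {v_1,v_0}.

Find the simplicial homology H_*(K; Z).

Take the total order v_0 < v_1 on the vertex set. Then K (dimension 1) consists of the simplices:

  0-simplices (2): [v_0], [v_1]
  1-simplices (1): [v_0,v_1]

giving chain groups C_0 ≅ Z^2, C_1 ≅ Z^1.

Boundary ∂_1: C_1 → C_0 sends each edge [p,q] (with p < q) to q − p.
This gives a 2×1 integer matrix of rank 1; reducing to Smith normal form yields diagonal entries (1).

Computing H_k = (kernel of ∂_k) / (image of ∂_{k+1}):

  H_0: rank C_0 − rank ∂_1 = 2 − 1 = 1, and the invariant factors of ∂_1 are all 1, so H_0 ≅ Z.
  H_1: rank ker ∂_1 − rank ∂_2 = (1 − 1) − 0 = 0, and there is no ∂_2, so H_1 ≅ 0.

H_0 ≅ Z,  H_1 = 0.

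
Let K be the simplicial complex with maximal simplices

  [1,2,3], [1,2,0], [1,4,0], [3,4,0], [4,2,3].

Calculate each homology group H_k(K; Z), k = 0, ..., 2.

We work with the vertex ordering 0 < 1 < 2 < 3 < 4. The simplices of K, each written with vertices in increasing order, are:

  0-simplices (5): [0], [1], [2], [3], [4]
  1-simplices (10): [0,1], [0,2], [0,3], [0,4], [1,2], [1,3], [1,4], [2,3], [2,4], [3,4]
  2-simplices (5): [0,1,2], [0,1,4], [0,3,4], [1,2,3], [2,3,4]

Hence C_0 ≅ Z^5, C_1 ≅ Z^10, C_2 ≅ Z^5.

∂_1: C_1 → C_0 sends each edge [p,q] (with p < q) to q − p. For instance
  ∂[2,3] = [3] − [2].
This gives a 5×10 integer matrix of rank 4; reducing to Smith normal form yields diagonal entries (1,1,1,1).

Boundary ∂_2: C_2 → C_1 sends each 2-simplex [p,q,r] to [q,r] − [p,r] + [p,q]. For instance
  ∂[0,3,4] = [3,4] − [0,4] + [0,3],
  ∂[1,2,3] = [2,3] − [1,3] + [1,2].
The 10×5 boundary matrix has rank 5 and Smith normal form diag(1,1,1,1,1).

Reading off H_k = ker ∂_k / im ∂_{k+1}:

  H_0: rank C_0 − rank ∂_1 = 5 − 4 = 1, and the invariant factors of ∂_1 are all 1, so H_0 = Z.
  H_1: rank ker ∂_1 − rank ∂_2 = (10 − 4) − 5 = 1, and the invariant factors of ∂_2 are all 1, so H_1 = Z.
  H_2: rank ker ∂_2 − rank ∂_3 = (5 − 5) − 0 = 0, and there is no ∂_3, so H_2 = 0.

(K is a triangulation of the Möbius band.)

H_0 = Z,  H_1 = Z,  H_2 = 0.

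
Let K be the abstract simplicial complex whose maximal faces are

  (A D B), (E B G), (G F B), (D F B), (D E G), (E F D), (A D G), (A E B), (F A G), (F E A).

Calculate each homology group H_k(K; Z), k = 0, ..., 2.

H_0 = Z,  H_1 = Z_2,  H_2 = 0.

We work with the vertex ordering A < B < D < E < F < G. The simplices of K, each written with vertices in increasing order, are:

  0-simplices (6): A, B, D, E, F, G
  1-simplices (15): AB, AD, AE, AF, AG, BD, BE, BF, BG, DE, DF, DG, EF, EG, FG
  2-simplices (10): ABD, ABE, ADG, AEF, AFG, BDF, BEG, BFG, DEF, DEG

giving chain groups C_0 ≅ Z^6, C_1 ≅ Z^15, C_2 ≅ Z^10.

∂_1: C_1 → C_0 maps an edge to its endpoints' difference, ∂[p,q] = q − p. For instance
  ∂BF = F − B.
As a 6×15 matrix over Z this has rank 5, with invariant factors (1,1,1,1,1).

∂_2: C_2 → C_1 sends each 2-simplex [p,q,r] to [q,r] − [p,r] + [p,q]. For instance
  ∂BFG = FG − BG + BF,
  ∂ADG = DG − AG + AD.
This gives a 15×10 integer matrix of rank 10; reducing to Smith normal form yields diagonal entries (1,1,1,1,1,1,1,1,1,2).

From H_k ≅ ker(∂_k) / im(∂_{k+1}) we obtain:

  H_0: rank C_0 − rank ∂_1 = 6 − 5 = 1, and the invariant factors of ∂_1 are all 1, so H_0 = Z.
  H_1: rank ker ∂_1 − rank ∂_2 = (15 − 5) − 10 = 0, and ∂_2 has invariant factor 2 > 1, so H_1 = Z_2.
  H_2: rank ker ∂_2 − rank ∂_3 = (10 − 10) − 0 = 0, and there is no ∂_3, so H_2 = 0.

(K is a triangulation of the real projective plane RP^2.)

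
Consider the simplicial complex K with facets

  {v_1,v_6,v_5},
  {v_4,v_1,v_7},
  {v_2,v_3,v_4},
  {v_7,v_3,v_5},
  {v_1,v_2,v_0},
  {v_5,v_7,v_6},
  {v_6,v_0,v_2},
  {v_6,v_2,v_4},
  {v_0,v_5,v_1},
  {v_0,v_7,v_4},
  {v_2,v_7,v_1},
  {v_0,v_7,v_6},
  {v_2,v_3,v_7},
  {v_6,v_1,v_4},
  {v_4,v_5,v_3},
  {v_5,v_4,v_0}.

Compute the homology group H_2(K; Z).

H_2 = Z.

Take the total order v_0 < v_1 < v_2 < v_3 < v_4 < v_5 < v_6 < v_7 on the vertex set. Then K (dimension 2) consists of the simplices:

  0-simplices (8): [v_0], [v_1], [v_2], [v_3], [v_4], [v_5], [v_6], [v_7]
  1-simplices (24): (24 of them)
  2-simplices (16): (16 of them)

so the chain groups are C_0 ≅ Z^8, C_1 ≅ Z^24, C_2 ≅ Z^16.

The boundary map ∂_1: C_1 → C_0 sends each edge [p,q] (with p < q) to q − p.
As a 8×24 matrix over Z this has rank 7, with invariant factors (1,1,1,1,1,1,1).

∂_2: C_2 → C_1 maps a triangle to the signed sum of its edges. For instance
  ∂[v_3,v_5,v_7] = [v_5,v_7] − [v_3,v_7] + [v_3,v_5],
  ∂[v_1,v_2,v_7] = [v_2,v_7] − [v_1,v_7] + [v_1,v_2].
The resulting 24×16 matrix has rank 15, and its Smith normal form has invariant factors (1,1,1,1,1,1,1,1,1,1,1,1,1,1,1).

Reading off H_k = ker ∂_k / im ∂_{k+1}:

  H_2: rank ker ∂_2 − rank ∂_3 = (16 − 15) − 0 = 1, and there is no ∂_3, so H_2 ≅ Z.

(K is a triangulation of the torus T^2.)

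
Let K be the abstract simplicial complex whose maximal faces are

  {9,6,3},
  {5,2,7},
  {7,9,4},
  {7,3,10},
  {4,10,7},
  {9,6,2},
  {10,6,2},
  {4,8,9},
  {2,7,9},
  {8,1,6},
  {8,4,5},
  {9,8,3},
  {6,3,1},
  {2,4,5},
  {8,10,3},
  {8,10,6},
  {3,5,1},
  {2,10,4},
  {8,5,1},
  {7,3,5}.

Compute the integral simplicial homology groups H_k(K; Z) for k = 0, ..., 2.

H_0 ≅ Z,  H_1 ≅ Z ⊕ Z/2Z,  H_2 = 0.

Fix the vertex order 1 < 2 < 3 < 4 < 5 < 6 < 7 < 8 < 9 < 10 and write every simplex with vertices in increasing order. Then dim K = 2 and the simplices of K are:

  0-simplices (10): [1], [2], [3], [4], [5], [6], [7], [8], [9], [10]
  1-simplices (30): (30 of them)
  2-simplices (20): (20 of them)

giving chain groups C_0 ≅ Z^10, C_1 ≅ Z^30, C_2 ≅ Z^20.

The boundary map ∂_1: C_1 → C_0 is given by ∂[p,q] = [q] − [p]. For instance
  ∂[4,5] = [5] − [4].
The 10×30 boundary matrix has rank 9 and Smith normal form diag(1,1,1,1,1,1,1,1,1).

∂_2: C_2 → C_1 maps a triangle to the signed sum of its edges. For instance
  ∂[4,7,10] = [7,10] − [4,10] + [4,7],
  ∂[2,5,7] = [5,7] − [2,7] + [2,5].
As a 30×20 matrix over Z this has rank 20, with invariant factors (1,1,1,1,1,1,1,1,1,1,1,1,1,1,1,1,1,1,1,2).

Reading off H_k = ker ∂_k / im ∂_{k+1}:

  H_0: rank C_0 − rank ∂_1 = 10 − 9 = 1, and the invariant factors of ∂_1 are all 1, so H_0 ≅ Z.
  H_1: rank ker ∂_1 − rank ∂_2 = (30 − 9) − 20 = 1, and ∂_2 has invariant factor 2 > 1, so H_1 ≅ Z ⊕ Z/2Z.
  H_2: rank ker ∂_2 − rank ∂_3 = (20 − 20) − 0 = 0, and there is no ∂_3, so H_2 ≅ 0.

(K is a triangulation of the Klein bottle.)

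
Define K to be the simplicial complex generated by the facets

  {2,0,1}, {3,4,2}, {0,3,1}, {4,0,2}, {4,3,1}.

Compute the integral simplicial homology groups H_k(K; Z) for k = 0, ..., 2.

H_0 ≅ Z,  H_1 ≅ Z,  H_2 = 0.

We work with the vertex ordering 0 < 1 < 2 < 3 < 4. The simplices of K, each written with vertices in increasing order, are:

  0-simplices (5): [0], [1], [2], [3], [4]
  1-simplices (10): [0,1], [0,2], [0,3], [0,4], [1,2], [1,3], [1,4], [2,3], [2,4], [3,4]
  2-simplices (5): [0,1,2], [0,1,3], [0,2,4], [1,3,4], [2,3,4]

so the chain groups are C_0 ≅ Z^5, C_1 ≅ Z^10, C_2 ≅ Z^5.

∂_1: C_1 → C_0 sends each edge [p,q] (with p < q) to q − p. For instance
  ∂[0,2] = [2] − [0].
The resulting 5×10 matrix has rank 4, and its Smith normal form has invariant factors (1,1,1,1).

Boundary ∂_2: C_2 → C_1 acts by ∂[p,q,r] = [q,r] − [p,r] + [p,q]. For instance
  ∂[0,1,2] = [1,2] − [0,2] + [0,1],
  ∂[2,3,4] = [3,4] − [2,4] + [2,3].
The 10×5 boundary matrix has rank 5 and Smith normal form diag(1,1,1,1,1).

Computing H_k = (kernel of ∂_k) / (image of ∂_{k+1}):

  H_0: rank C_0 − rank ∂_1 = 5 − 4 = 1, and the invariant factors of ∂_1 are all 1, so H_0 ≅ Z.
  H_1: rank ker ∂_1 − rank ∂_2 = (10 − 4) − 5 = 1, and the invariant factors of ∂_2 are all 1, so H_1 ≅ Z.
  H_2: rank ker ∂_2 − rank ∂_3 = (5 − 5) − 0 = 0, and there is no ∂_3, so H_2 ≅ 0.

As a check, the Euler characteristic is 5 − 10 + 5 = 0, which agrees with 1 − 1 + 0 = 0.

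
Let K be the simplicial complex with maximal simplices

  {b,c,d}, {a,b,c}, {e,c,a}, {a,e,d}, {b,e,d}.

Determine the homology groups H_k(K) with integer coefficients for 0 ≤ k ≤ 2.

Order the vertices as a < b < c < d < e. Listing each simplex with vertices in this order, K has dimension 2 with simplices:

  0-simplices (5): a, b, c, d, e
  1-simplices (10): ab, ac, ad, ae, bc, bd, be, cd, ce, de
  2-simplices (5): abc, ace, ade, bcd, bde

giving chain groups C_0 ≅ Z^5, C_1 ≅ Z^10, C_2 ≅ Z^5.

∂_1: C_1 → C_0 maps an edge to its endpoints' difference, ∂[p,q] = q − p. For instance
  ∂ad = d − a.
As a 5×10 matrix over Z this has rank 4, with invariant factors (1,1,1,1).

Boundary ∂_2: C_2 → C_1 maps a triangle to the signed sum of its edges. For instance
  ∂bde = de − be + bd,
  ∂ace = ce − ae + ac.
As a 10×5 matrix over Z this has rank 5, with invariant factors (1,1,1,1,1).

Computing H_k = (kernel of ∂_k) / (image of ∂_{k+1}):

  H_0: rank C_0 − rank ∂_1 = 5 − 4 = 1, and the invariant factors of ∂_1 are all 1, so H_0 = Z.
  H_1: rank ker ∂_1 − rank ∂_2 = (10 − 4) − 5 = 1, and the invariant factors of ∂_2 are all 1, so H_1 = Z.
  H_2: rank ker ∂_2 − rank ∂_3 = (5 − 5) − 0 = 0, and there is no ∂_3, so H_2 = 0.

As a check, the Euler characteristic is 5 − 10 + 5 = 0, which agrees with 1 − 1 + 0 = 0.

H_0 ≅ Z,  H_1 ≅ Z,  H_2 = 0.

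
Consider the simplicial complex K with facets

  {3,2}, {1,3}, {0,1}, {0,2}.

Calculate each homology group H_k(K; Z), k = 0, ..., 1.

Take the total order 0 < 1 < 2 < 3 on the vertex set. Then K (dimension 1) consists of the simplices:

  0-simplices (4): [0], [1], [2], [3]
  1-simplices (4): [0,1], [0,2], [1,3], [2,3]

Hence C_0 ≅ Z^4, C_1 ≅ Z^4.

∂_1: C_1 → C_0 sends each edge [p,q] (with p < q) to q − p. For instance
  ∂[1,3] = [3] − [1].
This gives a 4×4 integer matrix of rank 3; reducing to Smith normal form yields diagonal entries (1,1,1).

Reading off H_k = ker ∂_k / im ∂_{k+1}:

  H_0: rank C_0 − rank ∂_1 = 4 − 3 = 1, and the invariant factors of ∂_1 are all 1, so H_0 ≅ Z.
  H_1: rank ker ∂_1 − rank ∂_2 = (4 − 3) − 0 = 1, and there is no ∂_2, so H_1 ≅ Z.

As a check, the Euler characteristic is 4 − 4 = 0, which agrees with 1 − 1 = 0.

H_0 ≅ Z,  H_1 ≅ Z.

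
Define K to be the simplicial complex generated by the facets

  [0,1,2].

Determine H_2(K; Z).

H_2 ≅ 0.

Order the vertices as 0 < 1 < 2. Listing each simplex with vertices in this order, K has dimension 2 with simplices:

  0-simplices (3): [0], [1], [2]
  1-simplices (3): [0,1], [0,2], [1,2]
  2-simplices (1): [0,1,2]

so the chain groups are C_0 ≅ Z^3, C_1 ≅ Z^3, C_2 ≅ Z^1.

Boundary ∂_1: C_1 → C_0 maps an edge to its endpoints' difference, ∂[p,q] = q − p.
The 3×3 boundary matrix has rank 2 and Smith normal form diag(1,1).

Boundary ∂_2: C_2 → C_1 acts by ∂[p,q,r] = [q,r] − [p,r] + [p,q]. For instance
  ∂[0,1,2] = [1,2] − [0,2] + [0,1].
This gives a 3×1 integer matrix of rank 1; reducing to Smith normal form yields diagonal entries (1).

Now H_k = ker ∂_k / im ∂_{k+1}, so:

  H_2: rank ker ∂_2 − rank ∂_3 = (1 − 1) − 0 = 0, and there is no ∂_3, so H_2 ≅ 0.

(K is a triangulation of the 2-simplex.)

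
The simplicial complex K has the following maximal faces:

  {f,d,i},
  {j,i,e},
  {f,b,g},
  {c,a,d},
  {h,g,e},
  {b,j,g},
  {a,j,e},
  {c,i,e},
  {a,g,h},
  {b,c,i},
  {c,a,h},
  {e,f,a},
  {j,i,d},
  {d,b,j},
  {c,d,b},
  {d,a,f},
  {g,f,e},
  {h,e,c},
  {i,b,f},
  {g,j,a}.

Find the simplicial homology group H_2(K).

H_2 ≅ 0.

Order the vertices as a < b < c < d < e < f < g < h < i < j. Listing each simplex with vertices in this order, K has dimension 2 with simplices:

  0-simplices (10): a, b, c, d, e, f, g, h, i, j
  1-simplices (30): ac, ad, ae, af, ag, ah, aj, bc, bd, bf, bg, bi, bj, cd, ce, ch, ci, df, di, dj, ef, eg, eh, ei, ej, fg, fi, gh, gj, ij
  2-simplices (20): acd, ach, adf, aef, aej, agh, agj, bcd, bci, bdj, bfg, bfi, bgj, ceh, cei, dfi, dij, efg, egh, eij

giving chain groups C_0 ≅ Z^10, C_1 ≅ Z^30, C_2 ≅ Z^20.

The boundary map ∂_1: C_1 → C_0 maps an edge to its endpoints' difference, ∂[p,q] = q − p.
This gives a 10×30 integer matrix of rank 9; reducing to Smith normal form yields diagonal entries (1,1,1,1,1,1,1,1,1).

The boundary map ∂_2: C_2 → C_1 maps a triangle to the signed sum of its edges. For instance
  ∂bci = ci − bi + bc,
  ∂ceh = eh − ch + ce.
This gives a 30×20 integer matrix of rank 20; reducing to Smith normal form yields diagonal entries (1,1,1,1,1,1,1,1,1,1,1,1,1,1,1,1,1,1,1,2).

Now H_k = ker ∂_k / im ∂_{k+1}, so:

  H_2: rank ker ∂_2 − rank ∂_3 = (20 − 20) − 0 = 0, and there is no ∂_3, so H_2 ≅ 0.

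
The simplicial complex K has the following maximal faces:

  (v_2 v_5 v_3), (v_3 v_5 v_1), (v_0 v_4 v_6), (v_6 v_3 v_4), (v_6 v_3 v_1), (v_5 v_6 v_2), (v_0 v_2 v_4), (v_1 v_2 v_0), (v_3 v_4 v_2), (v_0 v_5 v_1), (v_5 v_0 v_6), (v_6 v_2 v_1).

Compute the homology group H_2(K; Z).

H_2 ≅ 0.

We work with the vertex ordering v_0 < v_1 < v_2 < v_3 < v_4 < v_5 < v_6. The simplices of K, each written with vertices in increasing order, are:

  0-simplices (7): [v_0], [v_1], [v_2], [v_3], [v_4], [v_5], [v_6]
  1-simplices (18): (18 of them)
  2-simplices (12): (12 of them)

so the chain groups are C_0 ≅ Z^7, C_1 ≅ Z^18, C_2 ≅ Z^12.

∂_1: C_1 → C_0 sends each edge [p,q] (with p < q) to q − p.
The resulting 7×18 matrix has rank 6, and its Smith normal form has invariant factors (1,1,1,1,1,1).

The boundary map ∂_2: C_2 → C_1 maps a triangle to the signed sum of its edges. For instance
  ∂[v_2,v_3,v_5] = [v_3,v_5] − [v_2,v_5] + [v_2,v_3],
  ∂[v_2,v_5,v_6] = [v_5,v_6] − [v_2,v_6] + [v_2,v_5].
The 18×12 boundary matrix has rank 12 and Smith normal form diag(1,1,1,1,1,1,1,1,1,1,1,2).

Computing H_k = (kernel of ∂_k) / (image of ∂_{k+1}):

  H_2: rank ker ∂_2 − rank ∂_3 = (12 − 12) − 0 = 0, and there is no ∂_3, so H_2 ≅ 0.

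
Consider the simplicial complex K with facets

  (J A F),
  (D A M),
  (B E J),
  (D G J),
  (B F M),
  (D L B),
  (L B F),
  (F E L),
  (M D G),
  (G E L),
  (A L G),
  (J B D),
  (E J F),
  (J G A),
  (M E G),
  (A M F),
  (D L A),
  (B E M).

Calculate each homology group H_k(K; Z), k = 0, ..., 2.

Take the total order A < B < D < E < F < G < J < L < M on the vertex set. Then K (dimension 2) consists of the simplices:

  0-simplices (9): A, B, D, E, F, G, J, L, M
  1-simplices (27): AD, AF, AG, AJ, AL, AM, BD, BE, BF, BJ, BL, BM, DG, DJ, DL, DM, EF, EG, EJ, EL, EM, FJ, FL, FM, GJ, GL, GM
  2-simplices (18): ADL, ADM, AFJ, AFM, AGJ, AGL, BDJ, BDL, BEJ, BEM, BFL, BFM, DGJ, DGM, EFJ, EFL, EGL, EGM

Hence C_0 ≅ Z^9, C_1 ≅ Z^27, C_2 ≅ Z^18.

The boundary map ∂_1: C_1 → C_0 sends each edge [p,q] (with p < q) to q − p. For instance
  ∂AJ = J − A.
The 9×27 boundary matrix has rank 8 and Smith normal form diag(1,1,1,1,1,1,1,1).

∂_2: C_2 → C_1 sends each 2-simplex [p,q,r] to [q,r] − [p,r] + [p,q]. For instance
  ∂EGM = GM − EM + EG,
  ∂BDL = DL − BL + BD.
As a 27×18 matrix over Z this has rank 18, with invariant factors (1,1,1,1,1,1,1,1,1,1,1,1,1,1,1,1,1,2).

Computing H_k = (kernel of ∂_k) / (image of ∂_{k+1}):

  H_0: rank C_0 − rank ∂_1 = 9 − 8 = 1, and the invariant factors of ∂_1 are all 1, so H_0 ≅ Z.
  H_1: rank ker ∂_1 − rank ∂_2 = (27 − 8) − 18 = 1, and ∂_2 has invariant factor 2 > 1, so H_1 ≅ Z ⊕ Z/2.
  H_2: rank ker ∂_2 − rank ∂_3 = (18 − 18) − 0 = 0, and there is no ∂_3, so H_2 ≅ 0.

As a check, the Euler characteristic is 9 − 27 + 18 = 0, which agrees with 1 − 1 + 0 = 0.
(K is a triangulation of the Klein bottle.)

H_0 ≅ Z,  H_1 ≅ Z ⊕ Z/2,  H_2 = 0.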